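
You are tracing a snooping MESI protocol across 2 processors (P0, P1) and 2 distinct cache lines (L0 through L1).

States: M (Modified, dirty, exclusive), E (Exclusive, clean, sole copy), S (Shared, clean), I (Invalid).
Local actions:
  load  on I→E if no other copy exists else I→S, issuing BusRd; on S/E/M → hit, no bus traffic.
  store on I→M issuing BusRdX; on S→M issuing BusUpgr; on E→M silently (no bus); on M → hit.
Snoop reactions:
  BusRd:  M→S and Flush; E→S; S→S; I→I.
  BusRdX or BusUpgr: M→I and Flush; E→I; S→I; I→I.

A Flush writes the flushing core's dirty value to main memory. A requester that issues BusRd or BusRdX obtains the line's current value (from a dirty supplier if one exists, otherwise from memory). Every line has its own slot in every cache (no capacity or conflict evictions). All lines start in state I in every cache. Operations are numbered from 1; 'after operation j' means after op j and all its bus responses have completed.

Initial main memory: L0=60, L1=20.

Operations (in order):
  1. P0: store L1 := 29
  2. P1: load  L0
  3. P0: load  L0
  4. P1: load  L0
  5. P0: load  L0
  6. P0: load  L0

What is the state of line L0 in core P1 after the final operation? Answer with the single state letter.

[1] P0: store L1 := 29 | P0:M(29), P1:I | bus: BusRdX
[2] P1: load  L0 | P0:I, P1:E(60) | bus: BusRd
[3] P0: load  L0 | P0:S(60), P1:S(60) | bus: BusRd
[4] P1: load  L0 | P0:S(60), P1:S(60) | bus: none
[5] P0: load  L0 | P0:S(60), P1:S(60) | bus: none
[6] P0: load  L0 | P0:S(60), P1:S(60) | bus: none

state = S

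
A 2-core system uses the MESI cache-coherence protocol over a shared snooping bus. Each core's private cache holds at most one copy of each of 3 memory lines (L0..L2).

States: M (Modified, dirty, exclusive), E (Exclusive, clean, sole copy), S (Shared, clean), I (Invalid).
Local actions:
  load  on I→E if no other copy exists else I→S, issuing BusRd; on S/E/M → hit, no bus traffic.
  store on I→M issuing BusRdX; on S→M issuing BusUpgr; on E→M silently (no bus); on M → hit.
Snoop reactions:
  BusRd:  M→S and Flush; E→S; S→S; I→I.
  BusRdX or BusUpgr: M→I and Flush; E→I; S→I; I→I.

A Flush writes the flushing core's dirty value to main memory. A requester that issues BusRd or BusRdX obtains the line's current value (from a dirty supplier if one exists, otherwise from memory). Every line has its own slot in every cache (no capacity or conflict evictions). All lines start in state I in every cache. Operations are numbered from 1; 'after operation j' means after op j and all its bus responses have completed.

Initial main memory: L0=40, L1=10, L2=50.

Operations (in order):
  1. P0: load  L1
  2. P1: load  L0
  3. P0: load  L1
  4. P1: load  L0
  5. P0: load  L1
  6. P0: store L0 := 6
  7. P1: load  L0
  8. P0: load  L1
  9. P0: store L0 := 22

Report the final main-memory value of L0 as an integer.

1. P0: load  L1  bus=[BusRd]  L1: P0=E P1=I  mem[L1]=10
2. P1: load  L0  bus=[BusRd]  L0: P0=I P1=E  mem[L0]=40
3. P0: load  L1  bus=[-]  L1: P0=E P1=I  mem[L1]=10
4. P1: load  L0  bus=[-]  L0: P0=I P1=E  mem[L0]=40
5. P0: load  L1  bus=[-]  L1: P0=E P1=I  mem[L1]=10
6. P0: store L0 := 6  bus=[BusRdX]  L0: P0=M P1=I  mem[L0]=40
7. P1: load  L0  bus=[BusRd,Flush]  L0: P0=S P1=S  mem[L0]=6
8. P0: load  L1  bus=[-]  L1: P0=E P1=I  mem[L1]=10
9. P0: store L0 := 22  bus=[BusUpgr]  L0: P0=M P1=I  mem[L0]=6

memory[L0] = 6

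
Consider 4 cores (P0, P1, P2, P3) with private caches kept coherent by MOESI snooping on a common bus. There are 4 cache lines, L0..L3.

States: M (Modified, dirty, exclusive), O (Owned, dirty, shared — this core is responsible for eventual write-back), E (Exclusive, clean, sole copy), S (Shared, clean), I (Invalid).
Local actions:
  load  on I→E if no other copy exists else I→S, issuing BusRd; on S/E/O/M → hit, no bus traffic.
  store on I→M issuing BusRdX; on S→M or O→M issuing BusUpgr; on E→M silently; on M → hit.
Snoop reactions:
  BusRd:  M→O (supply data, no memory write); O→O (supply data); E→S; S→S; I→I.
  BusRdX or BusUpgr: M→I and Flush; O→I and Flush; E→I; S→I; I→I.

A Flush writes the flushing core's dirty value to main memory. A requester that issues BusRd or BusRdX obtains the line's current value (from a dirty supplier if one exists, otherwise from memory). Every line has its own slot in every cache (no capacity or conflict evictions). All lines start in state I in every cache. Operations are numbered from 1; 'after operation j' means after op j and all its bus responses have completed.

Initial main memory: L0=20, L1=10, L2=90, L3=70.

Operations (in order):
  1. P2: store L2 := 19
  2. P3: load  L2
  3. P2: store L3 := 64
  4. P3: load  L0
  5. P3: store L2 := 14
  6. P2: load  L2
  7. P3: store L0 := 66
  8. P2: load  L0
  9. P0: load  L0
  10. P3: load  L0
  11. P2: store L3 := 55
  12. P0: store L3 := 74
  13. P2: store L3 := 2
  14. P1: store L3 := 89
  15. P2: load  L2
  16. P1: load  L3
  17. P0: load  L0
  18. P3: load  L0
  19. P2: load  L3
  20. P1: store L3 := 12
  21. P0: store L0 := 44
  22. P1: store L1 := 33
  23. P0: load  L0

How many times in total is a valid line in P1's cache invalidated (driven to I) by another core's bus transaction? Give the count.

[1] P2: store L2 := 19 | P0:I, P1:I, P2:M(19), P3:I | bus: BusRdX
[2] P3: load  L2 | P0:I, P1:I, P2:O(19), P3:S(19) | bus: BusRd
[3] P2: store L3 := 64 | P0:I, P1:I, P2:M(64), P3:I | bus: BusRdX
[4] P3: load  L0 | P0:I, P1:I, P2:I, P3:E(20) | bus: BusRd
[5] P3: store L2 := 14 | P0:I, P1:I, P2:I, P3:M(14) | bus: BusUpgr,Flush
[6] P2: load  L2 | P0:I, P1:I, P2:S(14), P3:O(14) | bus: BusRd
[7] P3: store L0 := 66 | P0:I, P1:I, P2:I, P3:M(66) | bus: none
[8] P2: load  L0 | P0:I, P1:I, P2:S(66), P3:O(66) | bus: BusRd
[9] P0: load  L0 | P0:S(66), P1:I, P2:S(66), P3:O(66) | bus: BusRd
[10] P3: load  L0 | P0:S(66), P1:I, P2:S(66), P3:O(66) | bus: none
[11] P2: store L3 := 55 | P0:I, P1:I, P2:M(55), P3:I | bus: none
[12] P0: store L3 := 74 | P0:M(74), P1:I, P2:I, P3:I | bus: BusRdX,Flush
[13] P2: store L3 := 2 | P0:I, P1:I, P2:M(2), P3:I | bus: BusRdX,Flush
[14] P1: store L3 := 89 | P0:I, P1:M(89), P2:I, P3:I | bus: BusRdX,Flush
[15] P2: load  L2 | P0:I, P1:I, P2:S(14), P3:O(14) | bus: none
[16] P1: load  L3 | P0:I, P1:M(89), P2:I, P3:I | bus: none
[17] P0: load  L0 | P0:S(66), P1:I, P2:S(66), P3:O(66) | bus: none
[18] P3: load  L0 | P0:S(66), P1:I, P2:S(66), P3:O(66) | bus: none
[19] P2: load  L3 | P0:I, P1:O(89), P2:S(89), P3:I | bus: BusRd
[20] P1: store L3 := 12 | P0:I, P1:M(12), P2:I, P3:I | bus: BusUpgr
[21] P0: store L0 := 44 | P0:M(44), P1:I, P2:I, P3:I | bus: BusUpgr,Flush
[22] P1: store L1 := 33 | P0:I, P1:M(33), P2:I, P3:I | bus: BusRdX
[23] P0: load  L0 | P0:M(44), P1:I, P2:I, P3:I | bus: none

invalidations = 0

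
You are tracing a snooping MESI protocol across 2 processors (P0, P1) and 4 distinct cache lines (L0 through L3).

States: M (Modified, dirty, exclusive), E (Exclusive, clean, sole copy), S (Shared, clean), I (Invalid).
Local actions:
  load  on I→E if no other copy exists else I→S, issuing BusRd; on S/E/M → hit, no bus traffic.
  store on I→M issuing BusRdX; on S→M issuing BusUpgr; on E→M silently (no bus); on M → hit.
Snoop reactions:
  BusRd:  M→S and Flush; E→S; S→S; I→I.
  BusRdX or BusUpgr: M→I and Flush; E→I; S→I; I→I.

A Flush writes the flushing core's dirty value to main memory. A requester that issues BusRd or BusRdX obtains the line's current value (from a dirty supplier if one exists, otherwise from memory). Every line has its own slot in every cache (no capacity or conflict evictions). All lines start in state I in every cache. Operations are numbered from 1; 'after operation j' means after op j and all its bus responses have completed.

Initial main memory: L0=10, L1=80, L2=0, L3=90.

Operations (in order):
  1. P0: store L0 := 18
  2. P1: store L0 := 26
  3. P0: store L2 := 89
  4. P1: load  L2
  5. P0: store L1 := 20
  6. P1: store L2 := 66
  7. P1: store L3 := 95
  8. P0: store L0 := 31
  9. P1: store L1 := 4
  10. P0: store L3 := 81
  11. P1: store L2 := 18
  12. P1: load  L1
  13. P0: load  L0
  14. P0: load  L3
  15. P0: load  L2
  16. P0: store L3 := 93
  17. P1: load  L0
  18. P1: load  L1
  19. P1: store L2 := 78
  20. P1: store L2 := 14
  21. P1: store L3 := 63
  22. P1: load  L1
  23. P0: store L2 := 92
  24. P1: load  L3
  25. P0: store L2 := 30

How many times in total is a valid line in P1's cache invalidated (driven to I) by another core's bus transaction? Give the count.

invalidations = 3

1. P0: store L0 := 18  bus=[BusRdX]  L0: P0=M P1=I  mem[L0]=10
2. P1: store L0 := 26  bus=[BusRdX,Flush]  L0: P0=I P1=M  mem[L0]=18
3. P0: store L2 := 89  bus=[BusRdX]  L2: P0=M P1=I  mem[L2]=0
4. P1: load  L2  bus=[BusRd,Flush]  L2: P0=S P1=S  mem[L2]=89
5. P0: store L1 := 20  bus=[BusRdX]  L1: P0=M P1=I  mem[L1]=80
6. P1: store L2 := 66  bus=[BusUpgr]  L2: P0=I P1=M  mem[L2]=89
7. P1: store L3 := 95  bus=[BusRdX]  L3: P0=I P1=M  mem[L3]=90
8. P0: store L0 := 31  bus=[BusRdX,Flush]  L0: P0=M P1=I  mem[L0]=26
9. P1: store L1 := 4  bus=[BusRdX,Flush]  L1: P0=I P1=M  mem[L1]=20
10. P0: store L3 := 81  bus=[BusRdX,Flush]  L3: P0=M P1=I  mem[L3]=95
11. P1: store L2 := 18  bus=[-]  L2: P0=I P1=M  mem[L2]=89
12. P1: load  L1  bus=[-]  L1: P0=I P1=M  mem[L1]=20
13. P0: load  L0  bus=[-]  L0: P0=M P1=I  mem[L0]=26
14. P0: load  L3  bus=[-]  L3: P0=M P1=I  mem[L3]=95
15. P0: load  L2  bus=[BusRd,Flush]  L2: P0=S P1=S  mem[L2]=18
16. P0: store L3 := 93  bus=[-]  L3: P0=M P1=I  mem[L3]=95
17. P1: load  L0  bus=[BusRd,Flush]  L0: P0=S P1=S  mem[L0]=31
18. P1: load  L1  bus=[-]  L1: P0=I P1=M  mem[L1]=20
19. P1: store L2 := 78  bus=[BusUpgr]  L2: P0=I P1=M  mem[L2]=18
20. P1: store L2 := 14  bus=[-]  L2: P0=I P1=M  mem[L2]=18
21. P1: store L3 := 63  bus=[BusRdX,Flush]  L3: P0=I P1=M  mem[L3]=93
22. P1: load  L1  bus=[-]  L1: P0=I P1=M  mem[L1]=20
23. P0: store L2 := 92  bus=[BusRdX,Flush]  L2: P0=M P1=I  mem[L2]=14
24. P1: load  L3  bus=[-]  L3: P0=I P1=M  mem[L3]=93
25. P0: store L2 := 30  bus=[-]  L2: P0=M P1=I  mem[L2]=14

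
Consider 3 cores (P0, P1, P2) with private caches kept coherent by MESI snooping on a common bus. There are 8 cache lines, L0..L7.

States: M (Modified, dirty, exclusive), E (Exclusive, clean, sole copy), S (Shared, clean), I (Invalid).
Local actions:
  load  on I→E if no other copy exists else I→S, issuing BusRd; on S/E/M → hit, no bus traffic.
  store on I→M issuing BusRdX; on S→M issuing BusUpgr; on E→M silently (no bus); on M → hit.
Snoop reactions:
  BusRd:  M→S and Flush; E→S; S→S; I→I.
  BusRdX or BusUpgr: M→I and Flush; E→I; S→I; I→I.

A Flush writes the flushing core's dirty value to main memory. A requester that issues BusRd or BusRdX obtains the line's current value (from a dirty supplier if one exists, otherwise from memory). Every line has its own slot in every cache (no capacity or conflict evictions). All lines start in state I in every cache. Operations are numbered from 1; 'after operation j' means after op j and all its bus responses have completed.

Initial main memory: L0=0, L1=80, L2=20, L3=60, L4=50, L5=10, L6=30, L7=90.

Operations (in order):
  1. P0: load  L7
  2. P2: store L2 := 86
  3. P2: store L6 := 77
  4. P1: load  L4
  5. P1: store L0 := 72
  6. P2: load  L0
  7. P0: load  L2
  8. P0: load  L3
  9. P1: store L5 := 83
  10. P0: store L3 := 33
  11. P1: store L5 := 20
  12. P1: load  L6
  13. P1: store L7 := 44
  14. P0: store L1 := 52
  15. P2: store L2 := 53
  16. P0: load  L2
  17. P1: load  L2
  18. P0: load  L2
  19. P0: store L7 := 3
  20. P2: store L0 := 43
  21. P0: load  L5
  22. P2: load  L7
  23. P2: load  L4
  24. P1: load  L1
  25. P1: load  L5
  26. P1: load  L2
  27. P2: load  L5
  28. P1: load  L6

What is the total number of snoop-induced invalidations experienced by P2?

invalidations = 0

1. P0: load  L7  bus=[BusRd]  L7: P0=E P1=I P2=I  mem[L7]=90
2. P2: store L2 := 86  bus=[BusRdX]  L2: P0=I P1=I P2=M  mem[L2]=20
3. P2: store L6 := 77  bus=[BusRdX]  L6: P0=I P1=I P2=M  mem[L6]=30
4. P1: load  L4  bus=[BusRd]  L4: P0=I P1=E P2=I  mem[L4]=50
5. P1: store L0 := 72  bus=[BusRdX]  L0: P0=I P1=M P2=I  mem[L0]=0
6. P2: load  L0  bus=[BusRd,Flush]  L0: P0=I P1=S P2=S  mem[L0]=72
7. P0: load  L2  bus=[BusRd,Flush]  L2: P0=S P1=I P2=S  mem[L2]=86
8. P0: load  L3  bus=[BusRd]  L3: P0=E P1=I P2=I  mem[L3]=60
9. P1: store L5 := 83  bus=[BusRdX]  L5: P0=I P1=M P2=I  mem[L5]=10
10. P0: store L3 := 33  bus=[-]  L3: P0=M P1=I P2=I  mem[L3]=60
11. P1: store L5 := 20  bus=[-]  L5: P0=I P1=M P2=I  mem[L5]=10
12. P1: load  L6  bus=[BusRd,Flush]  L6: P0=I P1=S P2=S  mem[L6]=77
13. P1: store L7 := 44  bus=[BusRdX]  L7: P0=I P1=M P2=I  mem[L7]=90
14. P0: store L1 := 52  bus=[BusRdX]  L1: P0=M P1=I P2=I  mem[L1]=80
15. P2: store L2 := 53  bus=[BusUpgr]  L2: P0=I P1=I P2=M  mem[L2]=86
16. P0: load  L2  bus=[BusRd,Flush]  L2: P0=S P1=I P2=S  mem[L2]=53
17. P1: load  L2  bus=[BusRd]  L2: P0=S P1=S P2=S  mem[L2]=53
18. P0: load  L2  bus=[-]  L2: P0=S P1=S P2=S  mem[L2]=53
19. P0: store L7 := 3  bus=[BusRdX,Flush]  L7: P0=M P1=I P2=I  mem[L7]=44
20. P2: store L0 := 43  bus=[BusUpgr]  L0: P0=I P1=I P2=M  mem[L0]=72
21. P0: load  L5  bus=[BusRd,Flush]  L5: P0=S P1=S P2=I  mem[L5]=20
22. P2: load  L7  bus=[BusRd,Flush]  L7: P0=S P1=I P2=S  mem[L7]=3
23. P2: load  L4  bus=[BusRd]  L4: P0=I P1=S P2=S  mem[L4]=50
24. P1: load  L1  bus=[BusRd,Flush]  L1: P0=S P1=S P2=I  mem[L1]=52
25. P1: load  L5  bus=[-]  L5: P0=S P1=S P2=I  mem[L5]=20
26. P1: load  L2  bus=[-]  L2: P0=S P1=S P2=S  mem[L2]=53
27. P2: load  L5  bus=[BusRd]  L5: P0=S P1=S P2=S  mem[L5]=20
28. P1: load  L6  bus=[-]  L6: P0=I P1=S P2=S  mem[L6]=77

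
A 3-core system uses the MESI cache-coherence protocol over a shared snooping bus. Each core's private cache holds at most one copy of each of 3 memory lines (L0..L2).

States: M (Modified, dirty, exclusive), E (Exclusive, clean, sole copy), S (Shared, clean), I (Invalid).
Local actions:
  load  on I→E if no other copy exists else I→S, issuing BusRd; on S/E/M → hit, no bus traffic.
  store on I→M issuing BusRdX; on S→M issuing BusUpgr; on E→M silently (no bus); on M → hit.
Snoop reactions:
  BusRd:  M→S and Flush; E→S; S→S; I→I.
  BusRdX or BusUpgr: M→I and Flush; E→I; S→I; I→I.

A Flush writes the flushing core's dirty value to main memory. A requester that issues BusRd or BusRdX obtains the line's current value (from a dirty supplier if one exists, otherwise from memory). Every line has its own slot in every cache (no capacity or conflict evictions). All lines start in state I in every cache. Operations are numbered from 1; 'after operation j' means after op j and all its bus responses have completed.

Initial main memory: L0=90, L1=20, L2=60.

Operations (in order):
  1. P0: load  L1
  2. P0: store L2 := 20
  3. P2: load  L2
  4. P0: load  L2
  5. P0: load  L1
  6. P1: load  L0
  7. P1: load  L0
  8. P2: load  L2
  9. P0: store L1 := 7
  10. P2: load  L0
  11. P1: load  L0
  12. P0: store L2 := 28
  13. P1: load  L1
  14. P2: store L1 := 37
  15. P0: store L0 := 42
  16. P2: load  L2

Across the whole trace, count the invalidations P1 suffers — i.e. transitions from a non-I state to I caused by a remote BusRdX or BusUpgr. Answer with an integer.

  op1 P0: load  L1 → E/I/I on L1; bus BusRd; mem=20
  op2 P0: store L2 := 20 → M/I/I on L2; bus BusRdX; mem=60
  op3 P2: load  L2 → S/I/S on L2; bus BusRd Flush; mem=20
  op4 P0: load  L2 → S/I/S on L2; bus (none); mem=20
  op5 P0: load  L1 → E/I/I on L1; bus (none); mem=20
  op6 P1: load  L0 → I/E/I on L0; bus BusRd; mem=90
  op7 P1: load  L0 → I/E/I on L0; bus (none); mem=90
  op8 P2: load  L2 → S/I/S on L2; bus (none); mem=20
  op9 P0: store L1 := 7 → M/I/I on L1; bus (none); mem=20
  op10 P2: load  L0 → I/S/S on L0; bus BusRd; mem=90
  op11 P1: load  L0 → I/S/S on L0; bus (none); mem=90
  op12 P0: store L2 := 28 → M/I/I on L2; bus BusUpgr; mem=20
  op13 P1: load  L1 → S/S/I on L1; bus BusRd Flush; mem=7
  op14 P2: store L1 := 37 → I/I/M on L1; bus BusRdX; mem=7
  op15 P0: store L0 := 42 → M/I/I on L0; bus BusRdX; mem=90
  op16 P2: load  L2 → S/I/S on L2; bus BusRd Flush; mem=28

invalidations = 2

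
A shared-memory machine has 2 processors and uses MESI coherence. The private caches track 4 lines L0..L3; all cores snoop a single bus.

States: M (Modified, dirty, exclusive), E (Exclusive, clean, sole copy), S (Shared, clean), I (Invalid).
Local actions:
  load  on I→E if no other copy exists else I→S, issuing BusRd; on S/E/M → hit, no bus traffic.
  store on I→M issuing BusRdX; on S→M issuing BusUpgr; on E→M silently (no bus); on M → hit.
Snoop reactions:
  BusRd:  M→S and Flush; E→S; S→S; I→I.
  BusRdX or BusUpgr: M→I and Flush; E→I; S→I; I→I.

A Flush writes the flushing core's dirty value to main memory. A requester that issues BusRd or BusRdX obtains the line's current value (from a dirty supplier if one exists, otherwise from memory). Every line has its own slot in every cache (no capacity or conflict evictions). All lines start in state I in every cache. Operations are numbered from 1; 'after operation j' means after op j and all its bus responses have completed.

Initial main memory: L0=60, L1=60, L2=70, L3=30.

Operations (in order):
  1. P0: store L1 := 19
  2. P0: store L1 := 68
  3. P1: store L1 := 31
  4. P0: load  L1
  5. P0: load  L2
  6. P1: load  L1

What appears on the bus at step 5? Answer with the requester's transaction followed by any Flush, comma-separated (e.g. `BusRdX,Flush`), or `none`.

  op1 P0: store L1 := 19 → M/I on L1; bus BusRdX; mem=60
  op2 P0: store L1 := 68 → M/I on L1; bus (none); mem=60
  op3 P1: store L1 := 31 → I/M on L1; bus BusRdX Flush; mem=68
  op4 P0: load  L1 → S/S on L1; bus BusRd Flush; mem=31
  op5 P0: load  L2 → E/I on L2; bus BusRd; mem=70
  op6 P1: load  L1 → S/S on L1; bus (none); mem=31

bus = BusRd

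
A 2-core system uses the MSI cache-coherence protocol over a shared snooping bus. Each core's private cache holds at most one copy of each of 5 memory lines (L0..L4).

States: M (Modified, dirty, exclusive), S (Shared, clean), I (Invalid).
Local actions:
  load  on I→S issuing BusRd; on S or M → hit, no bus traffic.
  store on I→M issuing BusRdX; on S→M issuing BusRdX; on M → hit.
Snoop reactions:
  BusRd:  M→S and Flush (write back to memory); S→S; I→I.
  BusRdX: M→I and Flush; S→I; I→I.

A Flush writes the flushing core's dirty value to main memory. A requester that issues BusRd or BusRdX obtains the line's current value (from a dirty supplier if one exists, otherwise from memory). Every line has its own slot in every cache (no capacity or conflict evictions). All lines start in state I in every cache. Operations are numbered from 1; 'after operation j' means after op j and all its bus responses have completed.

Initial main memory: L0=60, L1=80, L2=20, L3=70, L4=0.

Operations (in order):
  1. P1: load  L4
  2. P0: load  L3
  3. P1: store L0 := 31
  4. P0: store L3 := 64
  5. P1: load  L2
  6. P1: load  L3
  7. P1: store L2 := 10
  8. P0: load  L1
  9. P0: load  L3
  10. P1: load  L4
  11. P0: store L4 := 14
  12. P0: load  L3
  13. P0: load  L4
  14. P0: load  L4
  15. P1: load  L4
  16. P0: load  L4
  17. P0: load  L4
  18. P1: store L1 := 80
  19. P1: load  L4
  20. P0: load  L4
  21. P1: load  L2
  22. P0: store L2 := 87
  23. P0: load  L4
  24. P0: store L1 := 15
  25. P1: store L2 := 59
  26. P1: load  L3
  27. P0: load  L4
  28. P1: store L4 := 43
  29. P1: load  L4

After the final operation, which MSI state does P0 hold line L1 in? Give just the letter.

  op1 P1: load  L4 → I/S on L4; bus BusRd; mem=0
  op2 P0: load  L3 → S/I on L3; bus BusRd; mem=70
  op3 P1: store L0 := 31 → I/M on L0; bus BusRdX; mem=60
  op4 P0: store L3 := 64 → M/I on L3; bus BusRdX; mem=70
  op5 P1: load  L2 → I/S on L2; bus BusRd; mem=20
  op6 P1: load  L3 → S/S on L3; bus BusRd Flush; mem=64
  op7 P1: store L2 := 10 → I/M on L2; bus BusRdX; mem=20
  op8 P0: load  L1 → S/I on L1; bus BusRd; mem=80
  op9 P0: load  L3 → S/S on L3; bus (none); mem=64
  op10 P1: load  L4 → I/S on L4; bus (none); mem=0
  op11 P0: store L4 := 14 → M/I on L4; bus BusRdX; mem=0
  op12 P0: load  L3 → S/S on L3; bus (none); mem=64
  op13 P0: load  L4 → M/I on L4; bus (none); mem=0
  op14 P0: load  L4 → M/I on L4; bus (none); mem=0
  op15 P1: load  L4 → S/S on L4; bus BusRd Flush; mem=14
  op16 P0: load  L4 → S/S on L4; bus (none); mem=14
  op17 P0: load  L4 → S/S on L4; bus (none); mem=14
  op18 P1: store L1 := 80 → I/M on L1; bus BusRdX; mem=80
  op19 P1: load  L4 → S/S on L4; bus (none); mem=14
  op20 P0: load  L4 → S/S on L4; bus (none); mem=14
  op21 P1: load  L2 → I/M on L2; bus (none); mem=20
  op22 P0: store L2 := 87 → M/I on L2; bus BusRdX Flush; mem=10
  op23 P0: load  L4 → S/S on L4; bus (none); mem=14
  op24 P0: store L1 := 15 → M/I on L1; bus BusRdX Flush; mem=80
  op25 P1: store L2 := 59 → I/M on L2; bus BusRdX Flush; mem=87
  op26 P1: load  L3 → S/S on L3; bus (none); mem=64
  op27 P0: load  L4 → S/S on L4; bus (none); mem=14
  op28 P1: store L4 := 43 → I/M on L4; bus BusRdX; mem=14
  op29 P1: load  L4 → I/M on L4; bus (none); mem=14

state = M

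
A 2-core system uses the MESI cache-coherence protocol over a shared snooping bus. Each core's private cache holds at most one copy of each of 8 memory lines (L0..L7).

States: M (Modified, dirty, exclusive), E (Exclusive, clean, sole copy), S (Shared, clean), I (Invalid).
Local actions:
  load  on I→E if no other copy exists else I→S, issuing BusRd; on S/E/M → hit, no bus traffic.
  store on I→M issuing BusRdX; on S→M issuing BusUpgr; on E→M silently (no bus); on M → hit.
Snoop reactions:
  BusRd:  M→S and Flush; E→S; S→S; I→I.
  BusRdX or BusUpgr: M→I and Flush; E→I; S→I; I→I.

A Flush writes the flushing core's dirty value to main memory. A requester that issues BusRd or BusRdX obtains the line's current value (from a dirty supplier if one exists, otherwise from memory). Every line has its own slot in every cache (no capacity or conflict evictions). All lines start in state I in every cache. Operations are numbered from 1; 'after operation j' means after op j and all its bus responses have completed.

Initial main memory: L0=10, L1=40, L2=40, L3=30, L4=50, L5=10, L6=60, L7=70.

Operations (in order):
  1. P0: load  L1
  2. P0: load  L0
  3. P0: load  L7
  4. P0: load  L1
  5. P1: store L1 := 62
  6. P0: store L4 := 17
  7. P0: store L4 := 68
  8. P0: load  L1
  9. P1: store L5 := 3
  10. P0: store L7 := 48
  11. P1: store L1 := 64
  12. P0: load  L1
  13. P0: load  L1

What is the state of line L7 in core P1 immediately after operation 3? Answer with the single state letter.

state = I

[1] P0: load  L1 | P0:E(40), P1:I | bus: BusRd
[2] P0: load  L0 | P0:E(10), P1:I | bus: BusRd
[3] P0: load  L7 | P0:E(70), P1:I | bus: BusRd
[4] P0: load  L1 | P0:E(40), P1:I | bus: none
[5] P1: store L1 := 62 | P0:I, P1:M(62) | bus: BusRdX
[6] P0: store L4 := 17 | P0:M(17), P1:I | bus: BusRdX
[7] P0: store L4 := 68 | P0:M(68), P1:I | bus: none
[8] P0: load  L1 | P0:S(62), P1:S(62) | bus: BusRd,Flush
[9] P1: store L5 := 3 | P0:I, P1:M(3) | bus: BusRdX
[10] P0: store L7 := 48 | P0:M(48), P1:I | bus: none
[11] P1: store L1 := 64 | P0:I, P1:M(64) | bus: BusUpgr
[12] P0: load  L1 | P0:S(64), P1:S(64) | bus: BusRd,Flush
[13] P0: load  L1 | P0:S(64), P1:S(64) | bus: none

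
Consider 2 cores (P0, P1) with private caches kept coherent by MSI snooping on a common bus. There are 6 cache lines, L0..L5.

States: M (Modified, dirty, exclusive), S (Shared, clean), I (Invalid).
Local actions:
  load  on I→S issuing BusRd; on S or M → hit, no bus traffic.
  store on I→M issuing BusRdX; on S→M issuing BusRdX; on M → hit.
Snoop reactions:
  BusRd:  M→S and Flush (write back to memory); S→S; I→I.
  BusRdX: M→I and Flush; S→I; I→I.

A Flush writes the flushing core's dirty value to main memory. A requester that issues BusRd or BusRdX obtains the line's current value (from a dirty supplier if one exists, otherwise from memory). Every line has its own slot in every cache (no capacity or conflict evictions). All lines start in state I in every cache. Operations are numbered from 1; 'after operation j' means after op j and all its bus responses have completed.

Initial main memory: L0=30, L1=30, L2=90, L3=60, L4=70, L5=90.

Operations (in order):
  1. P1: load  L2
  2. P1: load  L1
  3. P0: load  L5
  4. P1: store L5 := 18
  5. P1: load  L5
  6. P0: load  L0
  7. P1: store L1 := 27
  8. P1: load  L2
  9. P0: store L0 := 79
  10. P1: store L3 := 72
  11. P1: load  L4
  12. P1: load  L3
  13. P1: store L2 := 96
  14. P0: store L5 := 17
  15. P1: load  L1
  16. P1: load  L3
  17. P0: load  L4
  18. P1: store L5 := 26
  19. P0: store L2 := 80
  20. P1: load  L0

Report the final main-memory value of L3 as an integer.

step 1: P1: load  L2  ⟶  IS  (L2)  txn=BusRd  M[L2]=90
step 2: P1: load  L1  ⟶  IS  (L1)  txn=BusRd  M[L1]=30
step 3: P0: load  L5  ⟶  SI  (L5)  txn=BusRd  M[L5]=90
step 4: P1: store L5 := 18  ⟶  IM  (L5)  txn=BusRdX  M[L5]=90
step 5: P1: load  L5  ⟶  IM  (L5)  txn=∅  M[L5]=90
step 6: P0: load  L0  ⟶  SI  (L0)  txn=BusRd  M[L0]=30
step 7: P1: store L1 := 27  ⟶  IM  (L1)  txn=BusRdX  M[L1]=30
step 8: P1: load  L2  ⟶  IS  (L2)  txn=∅  M[L2]=90
step 9: P0: store L0 := 79  ⟶  MI  (L0)  txn=BusRdX  M[L0]=30
step 10: P1: store L3 := 72  ⟶  IM  (L3)  txn=BusRdX  M[L3]=60
step 11: P1: load  L4  ⟶  IS  (L4)  txn=BusRd  M[L4]=70
step 12: P1: load  L3  ⟶  IM  (L3)  txn=∅  M[L3]=60
step 13: P1: store L2 := 96  ⟶  IM  (L2)  txn=BusRdX  M[L2]=90
step 14: P0: store L5 := 17  ⟶  MI  (L5)  txn=BusRdX+Flush  M[L5]=18
step 15: P1: load  L1  ⟶  IM  (L1)  txn=∅  M[L1]=30
step 16: P1: load  L3  ⟶  IM  (L3)  txn=∅  M[L3]=60
step 17: P0: load  L4  ⟶  SS  (L4)  txn=BusRd  M[L4]=70
step 18: P1: store L5 := 26  ⟶  IM  (L5)  txn=BusRdX+Flush  M[L5]=17
step 19: P0: store L2 := 80  ⟶  MI  (L2)  txn=BusRdX+Flush  M[L2]=96
step 20: P1: load  L0  ⟶  SS  (L0)  txn=BusRd+Flush  M[L0]=79

memory[L3] = 60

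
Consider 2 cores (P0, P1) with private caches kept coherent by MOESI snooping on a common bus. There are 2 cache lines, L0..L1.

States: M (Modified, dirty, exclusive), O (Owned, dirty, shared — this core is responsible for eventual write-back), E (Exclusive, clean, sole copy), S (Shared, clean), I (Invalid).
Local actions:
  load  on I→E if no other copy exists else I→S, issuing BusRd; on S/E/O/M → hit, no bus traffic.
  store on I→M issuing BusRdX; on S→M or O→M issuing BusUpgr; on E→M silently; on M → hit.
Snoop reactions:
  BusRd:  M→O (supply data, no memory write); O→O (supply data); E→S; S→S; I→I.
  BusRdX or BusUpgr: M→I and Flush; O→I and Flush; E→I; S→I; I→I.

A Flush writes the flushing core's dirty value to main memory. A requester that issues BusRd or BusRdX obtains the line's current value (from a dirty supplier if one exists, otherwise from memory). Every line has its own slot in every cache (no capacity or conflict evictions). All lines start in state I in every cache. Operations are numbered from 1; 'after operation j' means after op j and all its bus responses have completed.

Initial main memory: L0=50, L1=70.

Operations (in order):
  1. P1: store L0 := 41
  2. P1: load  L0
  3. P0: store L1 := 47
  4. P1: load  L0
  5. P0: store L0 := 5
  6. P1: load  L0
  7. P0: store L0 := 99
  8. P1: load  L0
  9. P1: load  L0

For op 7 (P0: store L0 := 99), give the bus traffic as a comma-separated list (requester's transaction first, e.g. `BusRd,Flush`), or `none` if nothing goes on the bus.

bus = BusUpgr

[1] P1: store L0 := 41 | P0:I, P1:M(41) | bus: BusRdX
[2] P1: load  L0 | P0:I, P1:M(41) | bus: none
[3] P0: store L1 := 47 | P0:M(47), P1:I | bus: BusRdX
[4] P1: load  L0 | P0:I, P1:M(41) | bus: none
[5] P0: store L0 := 5 | P0:M(5), P1:I | bus: BusRdX,Flush
[6] P1: load  L0 | P0:O(5), P1:S(5) | bus: BusRd
[7] P0: store L0 := 99 | P0:M(99), P1:I | bus: BusUpgr
[8] P1: load  L0 | P0:O(99), P1:S(99) | bus: BusRd
[9] P1: load  L0 | P0:O(99), P1:S(99) | bus: none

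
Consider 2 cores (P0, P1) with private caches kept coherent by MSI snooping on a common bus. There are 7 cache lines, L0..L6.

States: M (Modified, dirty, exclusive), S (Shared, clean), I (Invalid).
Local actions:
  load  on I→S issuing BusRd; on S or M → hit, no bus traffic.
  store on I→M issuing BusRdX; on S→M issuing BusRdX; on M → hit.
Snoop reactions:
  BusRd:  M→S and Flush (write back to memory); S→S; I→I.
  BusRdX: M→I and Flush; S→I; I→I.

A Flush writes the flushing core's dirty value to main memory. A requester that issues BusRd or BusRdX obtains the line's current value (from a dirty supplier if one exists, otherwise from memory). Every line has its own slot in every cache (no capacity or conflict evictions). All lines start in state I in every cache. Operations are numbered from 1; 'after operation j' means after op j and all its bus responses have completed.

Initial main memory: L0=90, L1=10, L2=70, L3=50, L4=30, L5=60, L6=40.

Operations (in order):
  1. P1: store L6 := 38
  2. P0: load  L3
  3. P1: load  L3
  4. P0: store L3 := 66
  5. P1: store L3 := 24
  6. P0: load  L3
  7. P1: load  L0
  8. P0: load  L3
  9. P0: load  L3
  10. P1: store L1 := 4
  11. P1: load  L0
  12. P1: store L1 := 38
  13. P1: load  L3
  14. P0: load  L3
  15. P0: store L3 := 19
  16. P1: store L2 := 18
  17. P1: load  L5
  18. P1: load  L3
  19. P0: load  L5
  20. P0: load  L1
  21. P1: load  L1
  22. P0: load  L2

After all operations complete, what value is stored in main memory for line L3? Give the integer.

step 1: P1: store L6 := 38  ⟶  IM  (L6)  txn=BusRdX  M[L6]=40
step 2: P0: load  L3  ⟶  SI  (L3)  txn=BusRd  M[L3]=50
step 3: P1: load  L3  ⟶  SS  (L3)  txn=BusRd  M[L3]=50
step 4: P0: store L3 := 66  ⟶  MI  (L3)  txn=BusRdX  M[L3]=50
step 5: P1: store L3 := 24  ⟶  IM  (L3)  txn=BusRdX+Flush  M[L3]=66
step 6: P0: load  L3  ⟶  SS  (L3)  txn=BusRd+Flush  M[L3]=24
step 7: P1: load  L0  ⟶  IS  (L0)  txn=BusRd  M[L0]=90
step 8: P0: load  L3  ⟶  SS  (L3)  txn=∅  M[L3]=24
step 9: P0: load  L3  ⟶  SS  (L3)  txn=∅  M[L3]=24
step 10: P1: store L1 := 4  ⟶  IM  (L1)  txn=BusRdX  M[L1]=10
step 11: P1: load  L0  ⟶  IS  (L0)  txn=∅  M[L0]=90
step 12: P1: store L1 := 38  ⟶  IM  (L1)  txn=∅  M[L1]=10
step 13: P1: load  L3  ⟶  SS  (L3)  txn=∅  M[L3]=24
step 14: P0: load  L3  ⟶  SS  (L3)  txn=∅  M[L3]=24
step 15: P0: store L3 := 19  ⟶  MI  (L3)  txn=BusRdX  M[L3]=24
step 16: P1: store L2 := 18  ⟶  IM  (L2)  txn=BusRdX  M[L2]=70
step 17: P1: load  L5  ⟶  IS  (L5)  txn=BusRd  M[L5]=60
step 18: P1: load  L3  ⟶  SS  (L3)  txn=BusRd+Flush  M[L3]=19
step 19: P0: load  L5  ⟶  SS  (L5)  txn=BusRd  M[L5]=60
step 20: P0: load  L1  ⟶  SS  (L1)  txn=BusRd+Flush  M[L1]=38
step 21: P1: load  L1  ⟶  SS  (L1)  txn=∅  M[L1]=38
step 22: P0: load  L2  ⟶  SS  (L2)  txn=BusRd+Flush  M[L2]=18

memory[L3] = 19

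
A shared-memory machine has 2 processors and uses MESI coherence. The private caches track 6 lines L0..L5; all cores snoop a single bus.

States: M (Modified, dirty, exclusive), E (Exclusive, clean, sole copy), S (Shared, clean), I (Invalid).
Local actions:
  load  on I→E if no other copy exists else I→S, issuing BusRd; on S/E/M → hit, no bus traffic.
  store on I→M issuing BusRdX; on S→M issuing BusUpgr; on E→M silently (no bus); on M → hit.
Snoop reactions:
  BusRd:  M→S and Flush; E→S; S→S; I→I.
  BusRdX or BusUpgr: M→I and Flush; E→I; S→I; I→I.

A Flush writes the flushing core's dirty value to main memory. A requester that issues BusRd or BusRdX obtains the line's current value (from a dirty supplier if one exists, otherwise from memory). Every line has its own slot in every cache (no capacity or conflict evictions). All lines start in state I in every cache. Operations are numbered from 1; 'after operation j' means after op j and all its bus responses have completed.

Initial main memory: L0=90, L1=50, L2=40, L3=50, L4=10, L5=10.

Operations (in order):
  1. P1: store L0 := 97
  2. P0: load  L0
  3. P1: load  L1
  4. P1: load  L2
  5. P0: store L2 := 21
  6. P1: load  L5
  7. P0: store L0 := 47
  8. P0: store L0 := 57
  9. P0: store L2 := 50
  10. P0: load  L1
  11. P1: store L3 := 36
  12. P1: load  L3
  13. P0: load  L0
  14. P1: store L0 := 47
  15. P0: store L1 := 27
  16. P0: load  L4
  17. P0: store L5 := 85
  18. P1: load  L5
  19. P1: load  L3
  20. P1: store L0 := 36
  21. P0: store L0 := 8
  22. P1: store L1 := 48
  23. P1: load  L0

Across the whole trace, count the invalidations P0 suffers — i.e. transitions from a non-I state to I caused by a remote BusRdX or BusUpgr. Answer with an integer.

invalidations = 2

1. P1: store L0 := 97  bus=[BusRdX]  L0: P0=I P1=M  mem[L0]=90
2. P0: load  L0  bus=[BusRd,Flush]  L0: P0=S P1=S  mem[L0]=97
3. P1: load  L1  bus=[BusRd]  L1: P0=I P1=E  mem[L1]=50
4. P1: load  L2  bus=[BusRd]  L2: P0=I P1=E  mem[L2]=40
5. P0: store L2 := 21  bus=[BusRdX]  L2: P0=M P1=I  mem[L2]=40
6. P1: load  L5  bus=[BusRd]  L5: P0=I P1=E  mem[L5]=10
7. P0: store L0 := 47  bus=[BusUpgr]  L0: P0=M P1=I  mem[L0]=97
8. P0: store L0 := 57  bus=[-]  L0: P0=M P1=I  mem[L0]=97
9. P0: store L2 := 50  bus=[-]  L2: P0=M P1=I  mem[L2]=40
10. P0: load  L1  bus=[BusRd]  L1: P0=S P1=S  mem[L1]=50
11. P1: store L3 := 36  bus=[BusRdX]  L3: P0=I P1=M  mem[L3]=50
12. P1: load  L3  bus=[-]  L3: P0=I P1=M  mem[L3]=50
13. P0: load  L0  bus=[-]  L0: P0=M P1=I  mem[L0]=97
14. P1: store L0 := 47  bus=[BusRdX,Flush]  L0: P0=I P1=M  mem[L0]=57
15. P0: store L1 := 27  bus=[BusUpgr]  L1: P0=M P1=I  mem[L1]=50
16. P0: load  L4  bus=[BusRd]  L4: P0=E P1=I  mem[L4]=10
17. P0: store L5 := 85  bus=[BusRdX]  L5: P0=M P1=I  mem[L5]=10
18. P1: load  L5  bus=[BusRd,Flush]  L5: P0=S P1=S  mem[L5]=85
19. P1: load  L3  bus=[-]  L3: P0=I P1=M  mem[L3]=50
20. P1: store L0 := 36  bus=[-]  L0: P0=I P1=M  mem[L0]=57
21. P0: store L0 := 8  bus=[BusRdX,Flush]  L0: P0=M P1=I  mem[L0]=36
22. P1: store L1 := 48  bus=[BusRdX,Flush]  L1: P0=I P1=M  mem[L1]=27
23. P1: load  L0  bus=[BusRd,Flush]  L0: P0=S P1=S  mem[L0]=8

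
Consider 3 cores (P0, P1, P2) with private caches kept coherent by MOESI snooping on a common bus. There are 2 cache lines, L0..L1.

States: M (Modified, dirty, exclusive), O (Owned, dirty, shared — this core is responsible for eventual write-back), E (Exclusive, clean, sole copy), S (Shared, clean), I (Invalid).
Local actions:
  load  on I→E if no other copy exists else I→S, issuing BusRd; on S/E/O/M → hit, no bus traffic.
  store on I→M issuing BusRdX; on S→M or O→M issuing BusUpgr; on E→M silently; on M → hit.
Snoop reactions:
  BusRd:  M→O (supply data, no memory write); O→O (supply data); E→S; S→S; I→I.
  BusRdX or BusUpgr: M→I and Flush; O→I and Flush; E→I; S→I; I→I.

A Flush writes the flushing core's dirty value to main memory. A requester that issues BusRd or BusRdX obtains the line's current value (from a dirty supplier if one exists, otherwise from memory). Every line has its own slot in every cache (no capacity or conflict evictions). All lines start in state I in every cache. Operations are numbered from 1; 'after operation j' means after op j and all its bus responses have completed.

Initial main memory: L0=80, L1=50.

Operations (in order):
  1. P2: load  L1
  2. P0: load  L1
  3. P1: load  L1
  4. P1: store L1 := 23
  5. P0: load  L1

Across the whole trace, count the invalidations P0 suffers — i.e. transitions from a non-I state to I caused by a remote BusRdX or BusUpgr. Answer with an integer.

1. P2: load  L1  bus=[BusRd]  L1: P0=I P1=I P2=E  mem[L1]=50
2. P0: load  L1  bus=[BusRd]  L1: P0=S P1=I P2=S  mem[L1]=50
3. P1: load  L1  bus=[BusRd]  L1: P0=S P1=S P2=S  mem[L1]=50
4. P1: store L1 := 23  bus=[BusUpgr]  L1: P0=I P1=M P2=I  mem[L1]=50
5. P0: load  L1  bus=[BusRd]  L1: P0=S P1=O P2=I  mem[L1]=50

invalidations = 1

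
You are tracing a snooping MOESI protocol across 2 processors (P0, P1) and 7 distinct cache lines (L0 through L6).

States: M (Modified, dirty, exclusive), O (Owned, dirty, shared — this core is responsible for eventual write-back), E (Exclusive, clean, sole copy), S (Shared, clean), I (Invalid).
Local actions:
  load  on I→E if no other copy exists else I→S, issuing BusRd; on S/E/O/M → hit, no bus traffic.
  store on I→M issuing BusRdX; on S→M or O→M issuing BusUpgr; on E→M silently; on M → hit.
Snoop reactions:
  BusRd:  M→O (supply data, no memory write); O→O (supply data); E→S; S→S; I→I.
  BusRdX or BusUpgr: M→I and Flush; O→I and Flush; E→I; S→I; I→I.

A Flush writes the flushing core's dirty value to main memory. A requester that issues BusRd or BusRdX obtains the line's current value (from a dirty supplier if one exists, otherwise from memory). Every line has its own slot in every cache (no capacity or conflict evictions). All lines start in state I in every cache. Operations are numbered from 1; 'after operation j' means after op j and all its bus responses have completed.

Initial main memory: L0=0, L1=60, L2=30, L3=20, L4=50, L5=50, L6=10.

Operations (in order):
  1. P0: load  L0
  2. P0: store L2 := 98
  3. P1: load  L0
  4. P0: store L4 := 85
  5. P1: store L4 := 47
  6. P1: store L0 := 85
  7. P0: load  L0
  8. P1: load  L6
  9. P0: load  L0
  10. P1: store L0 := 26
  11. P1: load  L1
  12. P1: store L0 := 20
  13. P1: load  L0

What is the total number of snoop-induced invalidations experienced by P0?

1. P0: load  L0  bus=[BusRd]  L0: P0=E P1=I  mem[L0]=0
2. P0: store L2 := 98  bus=[BusRdX]  L2: P0=M P1=I  mem[L2]=30
3. P1: load  L0  bus=[BusRd]  L0: P0=S P1=S  mem[L0]=0
4. P0: store L4 := 85  bus=[BusRdX]  L4: P0=M P1=I  mem[L4]=50
5. P1: store L4 := 47  bus=[BusRdX,Flush]  L4: P0=I P1=M  mem[L4]=85
6. P1: store L0 := 85  bus=[BusUpgr]  L0: P0=I P1=M  mem[L0]=0
7. P0: load  L0  bus=[BusRd]  L0: P0=S P1=O  mem[L0]=0
8. P1: load  L6  bus=[BusRd]  L6: P0=I P1=E  mem[L6]=10
9. P0: load  L0  bus=[-]  L0: P0=S P1=O  mem[L0]=0
10. P1: store L0 := 26  bus=[BusUpgr]  L0: P0=I P1=M  mem[L0]=0
11. P1: load  L1  bus=[BusRd]  L1: P0=I P1=E  mem[L1]=60
12. P1: store L0 := 20  bus=[-]  L0: P0=I P1=M  mem[L0]=0
13. P1: load  L0  bus=[-]  L0: P0=I P1=M  mem[L0]=0

invalidations = 3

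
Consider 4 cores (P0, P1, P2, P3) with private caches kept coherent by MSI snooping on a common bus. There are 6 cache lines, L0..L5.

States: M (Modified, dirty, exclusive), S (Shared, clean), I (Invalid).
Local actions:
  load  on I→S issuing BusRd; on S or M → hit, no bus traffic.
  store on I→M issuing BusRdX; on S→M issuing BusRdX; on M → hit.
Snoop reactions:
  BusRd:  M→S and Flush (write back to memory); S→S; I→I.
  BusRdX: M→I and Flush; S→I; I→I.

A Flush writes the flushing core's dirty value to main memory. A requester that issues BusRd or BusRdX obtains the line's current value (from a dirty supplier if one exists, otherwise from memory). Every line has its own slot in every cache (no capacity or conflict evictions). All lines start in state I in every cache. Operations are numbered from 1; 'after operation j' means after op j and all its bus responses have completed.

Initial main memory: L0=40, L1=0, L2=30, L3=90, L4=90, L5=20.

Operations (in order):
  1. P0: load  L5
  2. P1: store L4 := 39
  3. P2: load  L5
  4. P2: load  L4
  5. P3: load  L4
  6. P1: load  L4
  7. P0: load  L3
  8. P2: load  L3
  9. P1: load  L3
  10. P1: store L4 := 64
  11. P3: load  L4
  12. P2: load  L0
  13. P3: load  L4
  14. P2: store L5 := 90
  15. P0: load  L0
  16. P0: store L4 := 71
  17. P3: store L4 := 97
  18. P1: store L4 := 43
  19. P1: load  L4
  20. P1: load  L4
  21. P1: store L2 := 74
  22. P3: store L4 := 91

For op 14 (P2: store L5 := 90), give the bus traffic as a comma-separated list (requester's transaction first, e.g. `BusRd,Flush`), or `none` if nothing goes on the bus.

  op1 P0: load  L5 → S/I/I/I on L5; bus BusRd; mem=20
  op2 P1: store L4 := 39 → I/M/I/I on L4; bus BusRdX; mem=90
  op3 P2: load  L5 → S/I/S/I on L5; bus BusRd; mem=20
  op4 P2: load  L4 → I/S/S/I on L4; bus BusRd Flush; mem=39
  op5 P3: load  L4 → I/S/S/S on L4; bus BusRd; mem=39
  op6 P1: load  L4 → I/S/S/S on L4; bus (none); mem=39
  op7 P0: load  L3 → S/I/I/I on L3; bus BusRd; mem=90
  op8 P2: load  L3 → S/I/S/I on L3; bus BusRd; mem=90
  op9 P1: load  L3 → S/S/S/I on L3; bus BusRd; mem=90
  op10 P1: store L4 := 64 → I/M/I/I on L4; bus BusRdX; mem=39
  op11 P3: load  L4 → I/S/I/S on L4; bus BusRd Flush; mem=64
  op12 P2: load  L0 → I/I/S/I on L0; bus BusRd; mem=40
  op13 P3: load  L4 → I/S/I/S on L4; bus (none); mem=64
  op14 P2: store L5 := 90 → I/I/M/I on L5; bus BusRdX; mem=20
  op15 P0: load  L0 → S/I/S/I on L0; bus BusRd; mem=40
  op16 P0: store L4 := 71 → M/I/I/I on L4; bus BusRdX; mem=64
  op17 P3: store L4 := 97 → I/I/I/M on L4; bus BusRdX Flush; mem=71
  op18 P1: store L4 := 43 → I/M/I/I on L4; bus BusRdX Flush; mem=97
  op19 P1: load  L4 → I/M/I/I on L4; bus (none); mem=97
  op20 P1: load  L4 → I/M/I/I on L4; bus (none); mem=97
  op21 P1: store L2 := 74 → I/M/I/I on L2; bus BusRdX; mem=30
  op22 P3: store L4 := 91 → I/I/I/M on L4; bus BusRdX Flush; mem=43

bus = BusRdX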